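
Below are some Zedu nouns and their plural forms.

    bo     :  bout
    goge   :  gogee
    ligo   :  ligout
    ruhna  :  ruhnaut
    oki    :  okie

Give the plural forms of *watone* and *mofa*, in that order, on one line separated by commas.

watonee, mofaut

The suffix is conditioned by the last vowel: -e when the last vowel of the stem is a front vowel (*goge*, *oki*); -ut when the last vowel of the stem is a back vowel (*bo*, *ligo*, *ruhna*).
The last vowel of *watone* is /e/, which is a front vowel, so the suffix is -e, giving *watonee*.
Since the last vowel of *mofa* is /a/ (a back vowel), it takes -ut, giving *mofaut*.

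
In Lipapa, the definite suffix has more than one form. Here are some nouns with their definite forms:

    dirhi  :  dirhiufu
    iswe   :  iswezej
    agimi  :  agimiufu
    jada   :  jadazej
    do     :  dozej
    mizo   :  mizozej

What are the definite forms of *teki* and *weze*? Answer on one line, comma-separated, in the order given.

The suffix is conditioned by the last vowel: -ufu when the last vowel of the stem is a high vowel (*dirhi*, *agimi*); -zej when the last vowel of the stem is a non-high vowel (*iswe*, *jada*, *do*, *mizo*).
*teki* — last vowel /i/ (a high vowel) → -ufu → *tekiufu*.
The last vowel of *weze* is /e/, which is a non-high vowel, so the suffix is -zej, giving *wezezej*.

tekiufu, wezezej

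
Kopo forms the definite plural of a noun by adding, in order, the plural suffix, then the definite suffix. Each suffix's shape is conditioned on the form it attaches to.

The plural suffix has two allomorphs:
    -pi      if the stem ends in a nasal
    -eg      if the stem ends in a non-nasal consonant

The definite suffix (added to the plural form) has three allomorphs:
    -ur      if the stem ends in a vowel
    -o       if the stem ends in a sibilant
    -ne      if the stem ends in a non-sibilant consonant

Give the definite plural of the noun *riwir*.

riwiregne

Since the final consonant of *riwir* is /r/ (non-nasal), it takes -eg, giving *riwireg*.
The plural form *riwireg* — final sound /g/ (a non-sibilant consonant) → -ne → *riwiregne*.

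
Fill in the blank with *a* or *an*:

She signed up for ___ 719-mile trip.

a

The indefinite article is chosen by the initial *sound* of the following word, not its spelling.
The number *719* is spoken "seven hundred …", beginning with /ˈsɛvən/ — a consonant sound.
So the article is *a*: She signed up for a 719-mile trip.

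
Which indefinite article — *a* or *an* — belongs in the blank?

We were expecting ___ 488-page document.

a

The indefinite article is chosen by the initial *sound* of the following word, not its spelling.
The number *488* is spoken "four hundred …", beginning with /fɔr/ — a consonant sound.
So the article is *a*: We were expecting a 488-page document.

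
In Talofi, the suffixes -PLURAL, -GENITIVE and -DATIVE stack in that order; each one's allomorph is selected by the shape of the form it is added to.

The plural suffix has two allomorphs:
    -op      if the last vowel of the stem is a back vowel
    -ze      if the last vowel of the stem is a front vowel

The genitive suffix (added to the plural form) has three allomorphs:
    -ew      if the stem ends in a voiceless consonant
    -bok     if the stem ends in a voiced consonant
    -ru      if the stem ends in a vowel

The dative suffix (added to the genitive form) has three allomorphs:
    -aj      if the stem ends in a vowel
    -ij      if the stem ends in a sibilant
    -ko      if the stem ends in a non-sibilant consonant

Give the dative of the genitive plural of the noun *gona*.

gonaopewko

*gona*: last vowel = /a/, a back vowel → -op → *gonaop*.
The plural form *gonaop* — final sound /p/ (a voiceless consonant) → -ew → *gonaopew*.
The final sound of the genitive form *gonaopew* is /w/, which is a non-sibilant consonant, so the dative suffix is -ko, giving *gonaopewko*.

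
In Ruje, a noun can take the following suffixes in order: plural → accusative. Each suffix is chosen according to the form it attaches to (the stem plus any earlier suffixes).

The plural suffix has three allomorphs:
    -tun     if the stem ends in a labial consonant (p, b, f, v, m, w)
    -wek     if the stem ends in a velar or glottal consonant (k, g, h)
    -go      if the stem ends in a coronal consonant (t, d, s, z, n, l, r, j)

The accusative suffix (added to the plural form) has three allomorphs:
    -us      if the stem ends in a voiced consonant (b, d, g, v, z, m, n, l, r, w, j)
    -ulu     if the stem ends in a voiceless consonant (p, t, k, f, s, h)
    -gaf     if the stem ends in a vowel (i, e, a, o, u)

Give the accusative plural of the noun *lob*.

lobtunus

*lob* — final consonant /b/ (labial) → -tun → *lobtun*.
The plural form *lobtun* — final sound /n/ (a voiced consonant) → -us → *lobtunus*.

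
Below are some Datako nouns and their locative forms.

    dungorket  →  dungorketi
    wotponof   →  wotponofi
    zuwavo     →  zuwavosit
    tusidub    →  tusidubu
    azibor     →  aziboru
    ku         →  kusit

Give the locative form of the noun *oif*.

Looking at the final sound of each stem: -i when the stem ends in a voiceless consonant (*dungorket*, *wotponof*); -u when the stem ends in a voiced consonant (*tusidub*, *azibor*); -sit when the stem ends in a vowel (*zuwavo*, *ku*).
*oif*: final sound = /f/, a voiceless consonant → -i → *oifi*.

oifi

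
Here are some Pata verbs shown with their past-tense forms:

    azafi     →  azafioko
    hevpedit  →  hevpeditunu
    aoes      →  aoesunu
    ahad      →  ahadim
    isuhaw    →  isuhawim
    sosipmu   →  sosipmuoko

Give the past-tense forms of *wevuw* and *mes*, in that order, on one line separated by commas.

wevuwim, mesunu

The pattern is voicing of the final sound: -unu when the stem ends in a voiceless consonant (*hevpedit*, *aoes*); -im when the stem ends in a voiced consonant (*ahad*, *isuhaw*); -oko when the stem ends in a vowel (*azafi*, *sosipmu*).
*wevuw* — final sound /w/ (a voiced consonant) → -im → *wevuwim*.
*mes* — final sound /s/ (a voiceless consonant) → -unu → *mesunu*.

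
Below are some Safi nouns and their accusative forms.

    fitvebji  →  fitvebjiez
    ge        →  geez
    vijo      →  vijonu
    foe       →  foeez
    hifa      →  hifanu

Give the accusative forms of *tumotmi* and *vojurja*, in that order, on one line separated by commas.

tumotmiez, vojurjanu

Looking at the last vowel of each stem: -ez when the last vowel of the stem is a front vowel (*fitvebji*, *ge*, *foe*); -nu when the last vowel of the stem is a back vowel (*vijo*, *hifa*).
Since the last vowel of *tumotmi* is /i/ (a front vowel), it takes -ez, giving *tumotmiez*.
Since the last vowel of *vojurja* is /a/ (a back vowel), it takes -nu, giving *vojurjanu*.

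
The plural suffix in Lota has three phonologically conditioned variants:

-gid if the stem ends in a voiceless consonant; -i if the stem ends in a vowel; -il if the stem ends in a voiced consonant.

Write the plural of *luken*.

lukenil

*luken* — final sound /n/ (a voiced consonant) → -il → *lukenil*.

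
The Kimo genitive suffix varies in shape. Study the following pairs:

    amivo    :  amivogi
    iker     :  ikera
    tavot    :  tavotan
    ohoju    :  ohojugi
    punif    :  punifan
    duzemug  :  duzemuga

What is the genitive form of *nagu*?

The alternation tracks the final sound of the stem — -an when the stem ends in a voiceless consonant (*tavot*, *punif*); -a when the stem ends in a voiced consonant (*iker*, *duzemug*); -gi when the stem ends in a vowel (*amivo*, *ohoju*).
Since the final sound of *nagu* is /u/ (a vowel), it takes -gi, giving *nagugi*.

nagugi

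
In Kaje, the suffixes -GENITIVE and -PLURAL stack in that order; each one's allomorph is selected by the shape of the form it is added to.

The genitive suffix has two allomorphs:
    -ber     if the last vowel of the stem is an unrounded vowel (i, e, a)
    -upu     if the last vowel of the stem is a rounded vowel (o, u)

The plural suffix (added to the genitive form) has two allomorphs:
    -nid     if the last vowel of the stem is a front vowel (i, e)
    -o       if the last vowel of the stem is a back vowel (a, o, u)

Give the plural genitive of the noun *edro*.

*edro* — last vowel /o/ (a rounded vowel) → -upu → *edroupu*.
The genitive form *edroupu*: last vowel = /u/, a back vowel → -o → *edroupuo*.

edroupuo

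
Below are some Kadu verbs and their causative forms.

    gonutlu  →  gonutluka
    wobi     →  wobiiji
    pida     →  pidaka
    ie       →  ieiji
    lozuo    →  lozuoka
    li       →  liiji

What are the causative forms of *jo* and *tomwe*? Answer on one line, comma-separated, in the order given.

joka, tomweiji

The alternation tracks the last vowel of the stem — -iji when the last vowel of the stem is a front vowel (*wobi*, *ie*, *li*); -ka when the last vowel of the stem is a back vowel (*gonutlu*, *pida*, *lozuo*).
Since the last vowel of *jo* is /o/ (a back vowel), it takes -ka, giving *joka*.
*tomwe* — last vowel /e/ (a front vowel) → -iji → *tomweiji*.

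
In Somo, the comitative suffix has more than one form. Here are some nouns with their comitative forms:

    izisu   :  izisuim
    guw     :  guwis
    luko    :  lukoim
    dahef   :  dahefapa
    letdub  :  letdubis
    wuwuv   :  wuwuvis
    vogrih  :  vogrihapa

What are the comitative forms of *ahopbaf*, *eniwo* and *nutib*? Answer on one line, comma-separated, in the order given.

ahopbafapa, eniwoim, nutibis

The suffix is conditioned by the final sound: -apa when the stem ends in a voiceless consonant (*dahef*, *vogrih*); -is when the stem ends in a voiced consonant (*guw*, *letdub*, *wuwuv*); -im when the stem ends in a vowel (*izisu*, *luko*).
*ahopbaf*: final sound = /f/, a voiceless consonant → -apa → *ahopbafapa*.
*eniwo*: final sound = /o/, a vowel → -im → *eniwoim*.
*nutib* — final sound /b/ (a voiced consonant) → -is → *nutibis*.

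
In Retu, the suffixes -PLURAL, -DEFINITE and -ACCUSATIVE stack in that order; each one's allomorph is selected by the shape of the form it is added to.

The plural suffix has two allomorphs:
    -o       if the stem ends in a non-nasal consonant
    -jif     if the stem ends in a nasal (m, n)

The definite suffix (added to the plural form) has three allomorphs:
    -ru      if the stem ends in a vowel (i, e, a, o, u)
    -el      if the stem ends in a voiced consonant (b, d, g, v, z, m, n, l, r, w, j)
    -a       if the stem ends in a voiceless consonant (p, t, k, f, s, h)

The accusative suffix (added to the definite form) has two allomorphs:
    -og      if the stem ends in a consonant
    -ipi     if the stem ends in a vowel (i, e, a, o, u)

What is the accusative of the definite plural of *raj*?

rajoruipi

The final consonant of *raj* is /j/, which is non-nasal, so the plural suffix is -o, giving *rajo*.
The final sound of the plural form *rajo* is /o/, which is a vowel, so the definite suffix is -ru, giving *rajoru*.
The definite form *rajoru*: final sound = /u/, a vowel → -ipi → *rajoruipi*.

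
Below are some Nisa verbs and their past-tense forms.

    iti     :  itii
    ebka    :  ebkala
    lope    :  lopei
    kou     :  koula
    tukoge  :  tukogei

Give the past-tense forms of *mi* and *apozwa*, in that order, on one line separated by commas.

mii, apozwala

The suffix is conditioned by the last vowel: -i when the last vowel of the stem is a front vowel (*iti*, *lope*, *tukoge*); -la when the last vowel of the stem is a back vowel (*ebka*, *kou*).
*mi* — last vowel /i/ (a front vowel) → -i → *mii*.
Since the last vowel of *apozwa* is /a/ (a back vowel), it takes -la, giving *apozwala*.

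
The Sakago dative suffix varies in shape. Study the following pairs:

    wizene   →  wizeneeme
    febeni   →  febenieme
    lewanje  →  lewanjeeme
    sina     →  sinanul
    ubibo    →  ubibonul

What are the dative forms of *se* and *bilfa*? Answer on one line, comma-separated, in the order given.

seeme, bilfanul

Looking at the last vowel of each stem: -eme when the last vowel of the stem is a front vowel (*wizene*, *febeni*, *lewanje*); -nul when the last vowel of the stem is a back vowel (*sina*, *ubibo*).
The last vowel of *se* is /e/, which is a front vowel, so the suffix is -eme, giving *seeme*.
The last vowel of *bilfa* is /a/, which is a back vowel, so the suffix is -nul, giving *bilfanul*.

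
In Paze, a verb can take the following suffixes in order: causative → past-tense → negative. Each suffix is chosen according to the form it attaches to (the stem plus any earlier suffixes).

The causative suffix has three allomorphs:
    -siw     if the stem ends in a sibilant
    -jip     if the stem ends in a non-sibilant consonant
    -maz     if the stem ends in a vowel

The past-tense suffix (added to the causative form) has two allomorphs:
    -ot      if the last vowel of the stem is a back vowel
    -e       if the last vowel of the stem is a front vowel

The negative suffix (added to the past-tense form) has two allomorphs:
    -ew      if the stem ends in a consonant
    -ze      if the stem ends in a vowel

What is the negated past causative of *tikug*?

tikugjipeze

The final sound of *tikug* is /g/, which is a non-sibilant consonant, so the causative suffix is -jip, giving *tikugjip*.
The causative form *tikugjip*: last vowel = /i/, a front vowel → -e → *tikugjipe*.
The final sound of the past-tense form *tikugjipe* is /e/, which is a vowel, so the negative suffix is -ze, giving *tikugjipeze*.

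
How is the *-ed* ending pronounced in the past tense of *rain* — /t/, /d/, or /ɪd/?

/d/

The stem *rain* ends in a voiced sound other than /d/.
The -ed suffix is realized as /ɪd/ after /t, d/; as /t/ after other voiceless consonants; and as /d/ after other voiced sounds.
So -ed on *rain* is pronounced /d/.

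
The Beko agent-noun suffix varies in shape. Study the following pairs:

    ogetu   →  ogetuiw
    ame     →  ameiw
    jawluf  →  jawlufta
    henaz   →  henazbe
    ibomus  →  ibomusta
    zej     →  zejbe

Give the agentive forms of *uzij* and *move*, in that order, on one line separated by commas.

uzijbe, moveiw

The suffix is conditioned by the final sound: -ta when the stem ends in a voiceless consonant (*jawluf*, *ibomus*); -be when the stem ends in a voiced consonant (*henaz*, *zej*); -iw when the stem ends in a vowel (*ogetu*, *ame*).
The final sound of *uzij* is /j/, which is a voiced consonant, so the suffix is -be, giving *uzijbe*.
*move*: final sound = /e/, a vowel → -iw → *moveiw*.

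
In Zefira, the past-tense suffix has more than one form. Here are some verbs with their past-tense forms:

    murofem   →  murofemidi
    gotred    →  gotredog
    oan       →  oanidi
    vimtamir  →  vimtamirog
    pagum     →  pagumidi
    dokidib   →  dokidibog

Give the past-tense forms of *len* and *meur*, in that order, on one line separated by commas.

lenidi, meurog

Looking at the final consonant of each stem: -idi when the stem ends in a nasal (*murofem*, *oan*, *pagum*); -og when the stem ends in a non-nasal consonant (*gotred*, *vimtamir*, *dokidib*).
*len*: final consonant = /n/, a nasal → -idi → *lenidi*.
*meur* — final consonant /r/ (non-nasal) → -og → *meurog*.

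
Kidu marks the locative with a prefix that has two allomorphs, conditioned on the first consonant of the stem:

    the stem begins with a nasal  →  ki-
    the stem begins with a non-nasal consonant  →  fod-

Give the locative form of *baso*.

*baso*: first consonant = /b/, non-nasal → fod- → *fodbaso*.

fodbaso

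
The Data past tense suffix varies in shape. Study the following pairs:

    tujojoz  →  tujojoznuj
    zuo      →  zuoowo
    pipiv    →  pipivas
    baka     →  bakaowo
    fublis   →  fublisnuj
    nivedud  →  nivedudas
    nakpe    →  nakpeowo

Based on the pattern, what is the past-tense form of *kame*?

kameowo

The alternation tracks the final sound of the stem — -nuj when the stem ends in a sibilant (*tujojoz*, *fublis*); -as when the stem ends in a non-sibilant consonant (*pipiv*, *nivedud*); -owo when the stem ends in a vowel (*zuo*, *baka*, *nakpe*).
*kame* — final sound /e/ (a vowel) → -owo → *kameowo*.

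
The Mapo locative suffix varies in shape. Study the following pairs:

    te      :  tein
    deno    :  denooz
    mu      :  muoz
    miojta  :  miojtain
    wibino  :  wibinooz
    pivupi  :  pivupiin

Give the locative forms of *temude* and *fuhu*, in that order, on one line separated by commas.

temudein, fuhuoz

The suffix is conditioned by the last vowel: -oz when the last vowel of the stem is a rounded vowel (*deno*, *mu*, *wibino*); -in when the last vowel of the stem is an unrounded vowel (*te*, *miojta*, *pivupi*).
*temude* — last vowel /e/ (an unrounded vowel) → -in → *temudein*.
The last vowel of *fuhu* is /u/, which is a rounded vowel, so the suffix is -oz, giving *fuhuoz*.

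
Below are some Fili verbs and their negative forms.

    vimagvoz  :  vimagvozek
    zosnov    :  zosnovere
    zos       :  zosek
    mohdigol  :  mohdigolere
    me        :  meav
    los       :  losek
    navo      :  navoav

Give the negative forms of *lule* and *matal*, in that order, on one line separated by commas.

luleav, matalere

The suffix is conditioned by the final sound: -ek when the stem ends in a sibilant (*vimagvoz*, *zos*, *los*); -ere when the stem ends in a non-sibilant consonant (*zosnov*, *mohdigol*); -av when the stem ends in a vowel (*me*, *navo*).
The final sound of *lule* is /e/, which is a vowel, so the suffix is -av, giving *luleav*.
Since the final sound of *matal* is /l/ (a non-sibilant consonant), it takes -ere, giving *matalere*.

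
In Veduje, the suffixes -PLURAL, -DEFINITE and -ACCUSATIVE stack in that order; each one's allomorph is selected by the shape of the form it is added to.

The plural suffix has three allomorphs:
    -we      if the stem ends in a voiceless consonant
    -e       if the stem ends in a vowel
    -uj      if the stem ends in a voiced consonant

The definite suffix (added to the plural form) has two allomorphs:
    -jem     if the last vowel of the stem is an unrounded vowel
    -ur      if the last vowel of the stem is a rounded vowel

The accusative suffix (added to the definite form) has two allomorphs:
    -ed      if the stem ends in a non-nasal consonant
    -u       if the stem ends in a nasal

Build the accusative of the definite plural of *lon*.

Since the final sound of *lon* is /n/ (a voiced consonant), it takes -uj, giving *lonuj*.
The plural form *lonuj*: last vowel = /u/, a rounded vowel → -ur → *lonujur*.
Since the final consonant of the definite form *lonujur* is /r/ (non-nasal), it takes -ed, giving *lonujured*.

lonujured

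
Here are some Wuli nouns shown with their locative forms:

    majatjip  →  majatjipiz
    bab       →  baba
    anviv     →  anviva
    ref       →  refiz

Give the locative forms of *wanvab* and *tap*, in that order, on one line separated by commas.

The alternation tracks the final consonant of the stem — -iz when the stem ends in a voiceless consonant (*majatjip*, *ref*); -a when the stem ends in a voiced consonant (*bab*, *anviv*).
*wanvab*: final consonant = /b/, voiced → -a → *wanvaba*.
*tap*: final consonant = /p/, voiceless → -iz → *tapiz*.

wanvaba, tapiz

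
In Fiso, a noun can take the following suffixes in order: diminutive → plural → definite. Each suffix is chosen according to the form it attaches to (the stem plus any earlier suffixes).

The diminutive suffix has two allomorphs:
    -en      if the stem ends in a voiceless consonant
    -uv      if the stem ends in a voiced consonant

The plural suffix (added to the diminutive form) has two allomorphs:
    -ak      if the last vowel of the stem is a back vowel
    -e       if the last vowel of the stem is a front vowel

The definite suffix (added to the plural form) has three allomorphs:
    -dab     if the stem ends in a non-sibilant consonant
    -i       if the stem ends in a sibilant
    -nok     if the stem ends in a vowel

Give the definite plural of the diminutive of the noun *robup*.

The final consonant of *robup* is /p/, which is voiceless, so the diminutive suffix is -en, giving *robupen*.
The diminutive form *robupen* — last vowel /e/ (a front vowel) → -e → *robupene*.
The plural form *robupene* — final sound /e/ (a vowel) → -nok → *robupenenok*.

robupenenok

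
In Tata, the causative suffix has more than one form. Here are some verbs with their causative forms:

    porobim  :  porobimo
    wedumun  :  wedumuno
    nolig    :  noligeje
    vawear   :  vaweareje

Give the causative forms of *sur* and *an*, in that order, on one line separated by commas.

sureje, ano

The suffix is conditioned by the final consonant: -o when the stem ends in a nasal (*porobim*, *wedumun*); -eje when the stem ends in a non-nasal consonant (*nolig*, *vawear*).
Since the final consonant of *sur* is /r/ (non-nasal), it takes -eje, giving *sureje*.
Since the final consonant of *an* is /n/ (a nasal), it takes -o, giving *ano*.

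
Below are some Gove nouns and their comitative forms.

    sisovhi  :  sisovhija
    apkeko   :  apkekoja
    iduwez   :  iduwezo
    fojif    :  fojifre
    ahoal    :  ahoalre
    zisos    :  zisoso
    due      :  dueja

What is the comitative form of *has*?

haso

The alternation tracks the final sound of the stem — -o when the stem ends in a sibilant (*iduwez*, *zisos*); -re when the stem ends in a non-sibilant consonant (*fojif*, *ahoal*); -ja when the stem ends in a vowel (*sisovhi*, *apkeko*, *due*).
*has*: final sound = /s/, a sibilant → -o → *haso*.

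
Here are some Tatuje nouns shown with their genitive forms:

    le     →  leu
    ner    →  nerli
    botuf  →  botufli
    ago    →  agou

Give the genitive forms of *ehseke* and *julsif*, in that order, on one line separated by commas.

ehsekeu, julsifli

Looking at the final sound of each stem: -li when the stem ends in a consonant (*ner*, *botuf*); -u when the stem ends in a vowel (*le*, *ago*).
Since the final sound of *ehseke* is /e/ (a vowel), it takes -u, giving *ehsekeu*.
*julsif*: final sound = /f/, a consonant → -li → *julsifli*.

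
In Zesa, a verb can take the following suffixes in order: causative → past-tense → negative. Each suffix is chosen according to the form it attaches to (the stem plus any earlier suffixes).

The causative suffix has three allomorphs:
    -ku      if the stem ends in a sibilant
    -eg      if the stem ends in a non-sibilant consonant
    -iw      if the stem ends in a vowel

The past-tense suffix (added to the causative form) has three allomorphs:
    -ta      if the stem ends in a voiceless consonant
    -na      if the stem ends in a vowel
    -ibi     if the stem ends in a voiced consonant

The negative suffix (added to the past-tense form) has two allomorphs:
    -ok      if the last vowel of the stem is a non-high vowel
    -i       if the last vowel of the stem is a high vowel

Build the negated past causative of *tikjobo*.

Since the final sound of *tikjobo* is /o/ (a vowel), it takes -iw, giving *tikjoboiw*.
The final sound of the causative form *tikjoboiw* is /w/, which is a voiced consonant, so the past-tense suffix is -ibi, giving *tikjoboiwibi*.
The past-tense form *tikjoboiwibi* — last vowel /i/ (a high vowel) → -i → *tikjoboiwibii*.

tikjoboiwibii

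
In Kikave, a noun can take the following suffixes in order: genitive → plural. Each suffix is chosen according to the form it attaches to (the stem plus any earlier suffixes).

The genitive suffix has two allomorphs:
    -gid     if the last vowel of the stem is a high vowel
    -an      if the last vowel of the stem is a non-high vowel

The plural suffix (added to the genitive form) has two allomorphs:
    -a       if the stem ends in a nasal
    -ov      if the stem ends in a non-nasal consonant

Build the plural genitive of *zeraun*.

zeraungidov

Since the last vowel of *zeraun* is /u/ (a high vowel), it takes -gid, giving *zeraungid*.
The genitive form *zeraungid* — final consonant /d/ (non-nasal) → -ov → *zeraungidov*.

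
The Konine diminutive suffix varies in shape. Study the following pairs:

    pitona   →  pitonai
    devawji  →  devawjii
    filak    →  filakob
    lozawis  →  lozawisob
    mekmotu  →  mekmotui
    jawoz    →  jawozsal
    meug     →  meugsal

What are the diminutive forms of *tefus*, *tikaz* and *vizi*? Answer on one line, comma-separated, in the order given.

tefusob, tikazsal, vizii

The alternation tracks the final sound of the stem — -ob when the stem ends in a voiceless consonant (*filak*, *lozawis*); -sal when the stem ends in a voiced consonant (*jawoz*, *meug*); -i when the stem ends in a vowel (*pitona*, *devawji*, *mekmotu*).
*tefus*: final sound = /s/, a voiceless consonant → -ob → *tefusob*.
The final sound of *tikaz* is /z/, which is a voiced consonant, so the suffix is -sal, giving *tikazsal*.
*vizi*: final sound = /i/, a vowel → -i → *vizii*.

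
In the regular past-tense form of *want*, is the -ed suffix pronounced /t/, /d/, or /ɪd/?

The stem *want* ends in /t/ or /d/.
The -ed suffix is realized as /ɪd/ after /t, d/; as /t/ after other voiceless consonants; and as /d/ after other voiced sounds.
So -ed on *want* is pronounced /ɪd/.

/ɪd/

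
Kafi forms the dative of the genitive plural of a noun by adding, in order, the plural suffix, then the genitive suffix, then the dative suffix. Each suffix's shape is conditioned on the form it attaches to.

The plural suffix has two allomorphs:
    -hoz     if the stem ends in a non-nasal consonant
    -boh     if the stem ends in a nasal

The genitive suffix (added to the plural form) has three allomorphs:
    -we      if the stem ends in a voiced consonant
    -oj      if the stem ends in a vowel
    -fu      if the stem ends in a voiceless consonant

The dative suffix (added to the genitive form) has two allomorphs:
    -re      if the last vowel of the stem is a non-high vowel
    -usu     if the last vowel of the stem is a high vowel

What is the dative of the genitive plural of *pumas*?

pumashozwere

*pumas*: final consonant = /s/, non-nasal → -hoz → *pumashoz*.
Since the final sound of the plural form *pumashoz* is /z/ (a voiced consonant), it takes -we, giving *pumashozwe*.
The genitive form *pumashozwe*: last vowel = /e/, a non-high vowel → -re → *pumashozwere*.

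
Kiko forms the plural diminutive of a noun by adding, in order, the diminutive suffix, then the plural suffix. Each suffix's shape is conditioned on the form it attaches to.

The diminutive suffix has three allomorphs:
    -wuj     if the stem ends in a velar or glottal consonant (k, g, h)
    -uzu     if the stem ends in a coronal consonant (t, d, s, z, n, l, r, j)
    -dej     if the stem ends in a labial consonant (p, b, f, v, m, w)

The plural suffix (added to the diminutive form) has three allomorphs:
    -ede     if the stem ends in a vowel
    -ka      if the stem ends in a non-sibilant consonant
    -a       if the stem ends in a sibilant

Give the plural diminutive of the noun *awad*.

The final consonant of *awad* is /d/, which is coronal, so the diminutive suffix is -uzu, giving *awaduzu*.
Since the final sound of the diminutive form *awaduzu* is /u/ (a vowel), it takes -ede, giving *awaduzuede*.

awaduzuede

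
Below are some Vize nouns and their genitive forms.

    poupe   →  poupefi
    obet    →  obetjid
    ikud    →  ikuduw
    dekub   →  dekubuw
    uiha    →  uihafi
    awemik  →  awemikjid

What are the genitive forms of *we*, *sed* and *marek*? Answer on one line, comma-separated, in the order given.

Looking at the final sound of each stem: -jid when the stem ends in a voiceless consonant (*obet*, *awemik*); -uw when the stem ends in a voiced consonant (*ikud*, *dekub*); -fi when the stem ends in a vowel (*poupe*, *uiha*).
*we*: final sound = /e/, a vowel → -fi → *wefi*.
*sed* — final sound /d/ (a voiced consonant) → -uw → *seduw*.
Since the final sound of *marek* is /k/ (a voiceless consonant), it takes -jid, giving *marekjid*.

wefi, seduw, marekjid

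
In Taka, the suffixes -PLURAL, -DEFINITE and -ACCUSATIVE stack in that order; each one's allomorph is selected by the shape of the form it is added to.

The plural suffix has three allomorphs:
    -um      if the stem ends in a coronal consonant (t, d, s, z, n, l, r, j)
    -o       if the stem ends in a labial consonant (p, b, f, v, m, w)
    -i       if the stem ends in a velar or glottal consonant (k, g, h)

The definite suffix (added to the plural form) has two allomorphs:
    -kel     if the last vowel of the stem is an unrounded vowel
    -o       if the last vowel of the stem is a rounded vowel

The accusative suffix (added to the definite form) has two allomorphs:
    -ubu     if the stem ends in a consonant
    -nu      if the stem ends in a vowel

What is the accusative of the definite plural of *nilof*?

*nilof* — final consonant /f/ (labial) → -o → *nilofo*.
Since the last vowel of the plural form *nilofo* is /o/ (a rounded vowel), it takes -o, giving *nilofoo*.
The definite form *nilofoo* — final sound /o/ (a vowel) → -nu → *nilofoonu*.

nilofoonu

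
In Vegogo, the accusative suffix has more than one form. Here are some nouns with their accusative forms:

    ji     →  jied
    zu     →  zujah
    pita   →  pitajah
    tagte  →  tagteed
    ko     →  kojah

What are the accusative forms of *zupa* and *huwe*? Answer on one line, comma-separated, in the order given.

zupajah, huweed

Looking at the last vowel of each stem: -ed when the last vowel of the stem is a front vowel (*ji*, *tagte*); -jah when the last vowel of the stem is a back vowel (*zu*, *pita*, *ko*).
*zupa* — last vowel /a/ (a back vowel) → -jah → *zupajah*.
Since the last vowel of *huwe* is /e/ (a front vowel), it takes -ed, giving *huweed*.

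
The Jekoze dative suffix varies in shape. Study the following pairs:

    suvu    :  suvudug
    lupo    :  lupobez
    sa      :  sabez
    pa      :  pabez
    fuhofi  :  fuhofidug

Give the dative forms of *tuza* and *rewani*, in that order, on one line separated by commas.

tuzabez, rewanidug

Looking at the last vowel of each stem: -dug when the last vowel of the stem is a high vowel (*suvu*, *fuhofi*); -bez when the last vowel of the stem is a non-high vowel (*lupo*, *sa*, *pa*).
The last vowel of *tuza* is /a/, which is a non-high vowel, so the suffix is -bez, giving *tuzabez*.
The last vowel of *rewani* is /i/, which is a high vowel, so the suffix is -dug, giving *rewanidug*.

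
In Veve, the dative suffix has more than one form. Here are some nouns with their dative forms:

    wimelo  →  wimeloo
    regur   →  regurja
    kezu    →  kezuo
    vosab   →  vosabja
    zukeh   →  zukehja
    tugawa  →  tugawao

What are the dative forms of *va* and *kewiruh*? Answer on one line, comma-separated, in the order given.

The pattern is consonant vs. vowel: -ja when the stem ends in a consonant (*regur*, *vosab*, *zukeh*); -o when the stem ends in a vowel (*wimelo*, *kezu*, *tugawa*).
Since the final sound of *va* is /a/ (a vowel), it takes -o, giving *vao*.
*kewiruh* — final sound /h/ (a consonant) → -ja → *kewiruhja*.

vao, kewiruhja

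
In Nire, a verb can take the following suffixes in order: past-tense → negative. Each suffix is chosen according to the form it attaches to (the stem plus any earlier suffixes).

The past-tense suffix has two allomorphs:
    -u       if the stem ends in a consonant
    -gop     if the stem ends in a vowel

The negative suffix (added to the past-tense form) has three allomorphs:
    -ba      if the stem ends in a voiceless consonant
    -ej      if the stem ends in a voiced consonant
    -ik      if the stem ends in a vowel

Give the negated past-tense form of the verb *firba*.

The final sound of *firba* is /a/, which is a vowel, so the past-tense suffix is -gop, giving *firbagop*.
The final sound of the past-tense form *firbagop* is /p/, which is a voiceless consonant, so the negative suffix is -ba, giving *firbagopba*.

firbagopba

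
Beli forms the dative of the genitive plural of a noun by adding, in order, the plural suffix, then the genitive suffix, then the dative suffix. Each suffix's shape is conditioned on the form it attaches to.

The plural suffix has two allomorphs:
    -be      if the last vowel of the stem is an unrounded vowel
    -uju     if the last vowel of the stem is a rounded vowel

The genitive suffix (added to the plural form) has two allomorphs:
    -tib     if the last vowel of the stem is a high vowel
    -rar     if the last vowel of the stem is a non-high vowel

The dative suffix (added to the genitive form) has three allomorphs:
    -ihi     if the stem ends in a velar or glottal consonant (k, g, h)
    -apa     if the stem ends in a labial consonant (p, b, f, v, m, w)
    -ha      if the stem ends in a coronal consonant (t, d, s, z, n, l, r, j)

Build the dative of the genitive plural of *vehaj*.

Since the last vowel of *vehaj* is /a/ (an unrounded vowel), it takes -be, giving *vehajbe*.
The last vowel of the plural form *vehajbe* is /e/, which is a non-high vowel, so the genitive suffix is -rar, giving *vehajberar*.
The genitive form *vehajberar*: final consonant = /r/, coronal → -ha → *vehajberarha*.

vehajberarha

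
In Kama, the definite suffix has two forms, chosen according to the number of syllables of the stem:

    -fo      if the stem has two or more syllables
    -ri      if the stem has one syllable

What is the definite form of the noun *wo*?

wori

With one syllable, *wo* takes -ri → *wori*.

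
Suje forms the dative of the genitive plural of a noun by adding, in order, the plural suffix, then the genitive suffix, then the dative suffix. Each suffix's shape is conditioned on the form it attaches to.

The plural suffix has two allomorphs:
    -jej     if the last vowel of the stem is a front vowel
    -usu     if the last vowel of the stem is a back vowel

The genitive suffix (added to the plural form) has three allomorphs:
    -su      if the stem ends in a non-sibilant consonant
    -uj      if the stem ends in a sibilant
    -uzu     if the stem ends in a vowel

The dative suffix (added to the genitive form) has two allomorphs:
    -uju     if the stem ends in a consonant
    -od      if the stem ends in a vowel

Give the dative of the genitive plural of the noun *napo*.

Since the last vowel of *napo* is /o/ (a back vowel), it takes -usu, giving *napousu*.
The plural form *napousu*: final sound = /u/, a vowel → -uzu → *napousuuzu*.
The genitive form *napousuuzu*: final sound = /u/, a vowel → -od → *napousuuzuod*.

napousuuzuod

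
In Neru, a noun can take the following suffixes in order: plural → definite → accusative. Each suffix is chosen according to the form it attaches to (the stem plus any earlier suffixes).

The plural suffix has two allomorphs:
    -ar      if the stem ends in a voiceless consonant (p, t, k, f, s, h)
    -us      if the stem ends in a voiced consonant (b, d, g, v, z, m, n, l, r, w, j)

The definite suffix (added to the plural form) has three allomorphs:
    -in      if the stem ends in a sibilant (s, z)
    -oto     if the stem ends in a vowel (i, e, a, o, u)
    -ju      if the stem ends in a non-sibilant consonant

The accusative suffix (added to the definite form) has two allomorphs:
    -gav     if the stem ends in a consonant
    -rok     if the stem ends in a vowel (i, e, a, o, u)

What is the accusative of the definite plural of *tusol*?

The final consonant of *tusol* is /l/, which is voiced, so the plural suffix is -us, giving *tusolus*.
The plural form *tusolus*: final sound = /s/, a sibilant → -in → *tusolusin*.
The final sound of the definite form *tusolusin* is /n/, which is a consonant, so the accusative suffix is -gav, giving *tusolusingav*.

tusolusingav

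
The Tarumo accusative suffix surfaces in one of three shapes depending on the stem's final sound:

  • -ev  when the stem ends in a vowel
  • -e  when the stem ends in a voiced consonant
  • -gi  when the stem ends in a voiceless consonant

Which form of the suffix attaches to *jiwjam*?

-e

Since the final sound of *jiwjam* is /m/ (a voiced consonant), it takes -e.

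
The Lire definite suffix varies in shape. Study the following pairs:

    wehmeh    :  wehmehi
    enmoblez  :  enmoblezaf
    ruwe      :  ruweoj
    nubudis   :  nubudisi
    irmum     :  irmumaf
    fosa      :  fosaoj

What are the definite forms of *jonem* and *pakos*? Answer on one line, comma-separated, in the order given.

The suffix is conditioned by the final sound: -i when the stem ends in a voiceless consonant (*wehmeh*, *nubudis*); -af when the stem ends in a voiced consonant (*enmoblez*, *irmum*); -oj when the stem ends in a vowel (*ruwe*, *fosa*).
The final sound of *jonem* is /m/, which is a voiced consonant, so the suffix is -af, giving *jonemaf*.
Since the final sound of *pakos* is /s/ (a voiceless consonant), it takes -i, giving *pakosi*.

jonemaf, pakosi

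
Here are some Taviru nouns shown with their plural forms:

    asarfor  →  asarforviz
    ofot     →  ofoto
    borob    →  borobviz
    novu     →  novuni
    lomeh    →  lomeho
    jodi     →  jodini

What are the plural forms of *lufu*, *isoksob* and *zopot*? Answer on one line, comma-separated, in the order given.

Looking at the final sound of each stem: -o when the stem ends in a voiceless consonant (*ofot*, *lomeh*); -viz when the stem ends in a voiced consonant (*asarfor*, *borob*); -ni when the stem ends in a vowel (*novu*, *jodi*).
*lufu* — final sound /u/ (a vowel) → -ni → *lufuni*.
Since the final sound of *isoksob* is /b/ (a voiced consonant), it takes -viz, giving *isoksobviz*.
The final sound of *zopot* is /t/, which is a voiceless consonant, so the suffix is -o, giving *zopoto*.

lufuni, isoksobviz, zopoto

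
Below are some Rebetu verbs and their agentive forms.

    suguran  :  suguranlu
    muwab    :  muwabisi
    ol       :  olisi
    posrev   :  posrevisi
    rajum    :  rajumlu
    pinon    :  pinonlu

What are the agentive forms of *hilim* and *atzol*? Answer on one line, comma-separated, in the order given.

hilimlu, atzolisi

Looking at the final consonant of each stem: -lu when the stem ends in a nasal (*suguran*, *rajum*, *pinon*); -isi when the stem ends in a non-nasal consonant (*muwab*, *ol*, *posrev*).
The final consonant of *hilim* is /m/, which is a nasal, so the suffix is -lu, giving *hilimlu*.
*atzol*: final consonant = /l/, non-nasal → -isi → *atzolisi*.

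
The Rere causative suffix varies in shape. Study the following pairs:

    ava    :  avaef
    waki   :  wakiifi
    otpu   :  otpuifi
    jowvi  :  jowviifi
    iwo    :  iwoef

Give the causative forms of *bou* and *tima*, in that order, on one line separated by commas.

The suffix is conditioned by the last vowel: -ifi when the last vowel of the stem is a high vowel (*waki*, *otpu*, *jowvi*); -ef when the last vowel of the stem is a non-high vowel (*ava*, *iwo*).
The last vowel of *bou* is /u/, which is a high vowel, so the suffix is -ifi, giving *bouifi*.
*tima*: last vowel = /a/, a non-high vowel → -ef → *timaef*.

bouifi, timaef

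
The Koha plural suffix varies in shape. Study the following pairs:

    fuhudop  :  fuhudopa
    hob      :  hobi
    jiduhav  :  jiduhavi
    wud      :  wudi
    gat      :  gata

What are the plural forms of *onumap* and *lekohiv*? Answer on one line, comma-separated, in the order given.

Looking at the final consonant of each stem: -a when the stem ends in a voiceless consonant (*fuhudop*, *gat*); -i when the stem ends in a voiced consonant (*hob*, *jiduhav*, *wud*).
The final consonant of *onumap* is /p/, which is voiceless, so the suffix is -a, giving *onumapa*.
The final consonant of *lekohiv* is /v/, which is voiced, so the suffix is -i, giving *lekohivi*.

onumapa, lekohivi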